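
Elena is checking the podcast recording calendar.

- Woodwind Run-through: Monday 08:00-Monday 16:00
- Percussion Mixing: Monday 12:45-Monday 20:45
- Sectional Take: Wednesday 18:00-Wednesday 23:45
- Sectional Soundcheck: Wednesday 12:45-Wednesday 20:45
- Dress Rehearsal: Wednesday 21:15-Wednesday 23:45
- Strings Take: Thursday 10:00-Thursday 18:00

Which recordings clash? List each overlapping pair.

Sorted by start: Woodwind Run-through, Percussion Mixing, Sectional Soundcheck, Sectional Take, Dress Rehearsal, Strings Take.
Percussion Mixing starts before Woodwind Run-through ends → Woodwind Run-through and Percussion Mixing overlap.
Sectional Soundcheck starts after Woodwind Run-through ends, so nothing later overlaps Woodwind Run-through either.
Sectional Soundcheck starts after Percussion Mixing ends, so nothing later overlaps Percussion Mixing either.
Sectional Take starts before Sectional Soundcheck ends → Sectional Soundcheck and Sectional Take overlap.
Dress Rehearsal starts after Sectional Soundcheck ends, so nothing later overlaps Sectional Soundcheck either.
Dress Rehearsal starts before Sectional Take ends → Sectional Take and Dress Rehearsal overlap.
Strings Take starts after Sectional Take ends.
Strings Take starts after Dress Rehearsal ends.

Dress Rehearsal & Sectional Take, Percussion Mixing & Woodwind Run-through, Sectional Soundcheck & Sectional Take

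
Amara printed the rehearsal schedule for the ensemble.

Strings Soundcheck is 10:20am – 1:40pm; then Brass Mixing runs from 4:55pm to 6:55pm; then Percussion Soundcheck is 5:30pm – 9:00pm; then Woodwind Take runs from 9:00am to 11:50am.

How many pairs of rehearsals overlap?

2

Sorted by start: Woodwind Take, Strings Soundcheck, Brass Mixing, Percussion Soundcheck.
Strings Soundcheck starts before Woodwind Take ends → Woodwind Take and Strings Soundcheck overlap.
Brass Mixing starts after Woodwind Take ends, so Woodwind Take has no further overlaps.
Brass Mixing starts after Strings Soundcheck ends, so Strings Soundcheck has no further overlaps.
Percussion Soundcheck starts before Brass Mixing ends → Brass Mixing and Percussion Soundcheck overlap.
Overlapping pairs: Brass Mixing & Percussion Soundcheck, Strings Soundcheck & Woodwind Take — 2 in total.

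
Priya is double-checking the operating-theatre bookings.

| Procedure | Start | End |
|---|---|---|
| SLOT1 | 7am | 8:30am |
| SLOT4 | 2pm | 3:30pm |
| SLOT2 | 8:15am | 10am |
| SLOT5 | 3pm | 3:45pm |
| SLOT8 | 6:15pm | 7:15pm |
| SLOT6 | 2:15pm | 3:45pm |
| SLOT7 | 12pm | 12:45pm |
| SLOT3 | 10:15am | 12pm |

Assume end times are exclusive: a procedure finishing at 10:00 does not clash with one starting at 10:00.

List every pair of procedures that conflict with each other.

Sorted by start: SLOT1, SLOT2, SLOT3, SLOT7, SLOT4, SLOT6, SLOT5, SLOT8.
SLOT2 starts before SLOT1 ends → SLOT1 and SLOT2 overlap.
SLOT3 starts after SLOT1 ends, so nothing later overlaps SLOT1 either.
SLOT3 starts after SLOT2 ends, so nothing later overlaps SLOT2 either.
SLOT7 starts exactly when SLOT3 ends (back-to-back, no overlap), so nothing later overlaps SLOT3 either.
SLOT4 starts after SLOT7 ends, so nothing later overlaps SLOT7 either.
SLOT6 starts before SLOT4 ends → SLOT4 and SLOT6 overlap.
SLOT5 starts before SLOT4 ends → SLOT4 and SLOT5 overlap.
SLOT8 starts after SLOT4 ends.
SLOT5 starts before SLOT6 ends → SLOT6 and SLOT5 overlap.
SLOT8 starts after SLOT6 ends.
SLOT8 starts after SLOT5 ends.

SLOT1 & SLOT2, SLOT4 & SLOT5, SLOT4 & SLOT6, SLOT5 & SLOT6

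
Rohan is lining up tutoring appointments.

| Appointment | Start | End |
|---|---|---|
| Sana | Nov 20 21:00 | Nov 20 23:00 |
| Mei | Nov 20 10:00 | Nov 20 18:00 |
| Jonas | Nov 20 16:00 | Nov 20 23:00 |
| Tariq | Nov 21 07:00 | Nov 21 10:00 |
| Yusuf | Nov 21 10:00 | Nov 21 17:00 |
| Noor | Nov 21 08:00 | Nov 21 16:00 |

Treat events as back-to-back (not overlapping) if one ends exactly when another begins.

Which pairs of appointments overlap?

Jonas & Mei, Jonas & Sana, Noor & Tariq, Noor & Yusuf

Sorted by start: Mei, Jonas, Sana, Tariq, Noor, Yusuf.
Jonas starts before Mei ends → Mei and Jonas overlap.
Sana starts after Mei ends — done with Mei.
Sana starts before Jonas ends → Jonas and Sana overlap.
Tariq starts after Jonas ends — done with Jonas.
Tariq starts after Sana ends — done with Sana.
Noor starts before Tariq ends → Tariq and Noor overlap.
Yusuf starts exactly when Tariq ends (back-to-back, no overlap).
Yusuf starts before Noor ends → Noor and Yusuf overlap.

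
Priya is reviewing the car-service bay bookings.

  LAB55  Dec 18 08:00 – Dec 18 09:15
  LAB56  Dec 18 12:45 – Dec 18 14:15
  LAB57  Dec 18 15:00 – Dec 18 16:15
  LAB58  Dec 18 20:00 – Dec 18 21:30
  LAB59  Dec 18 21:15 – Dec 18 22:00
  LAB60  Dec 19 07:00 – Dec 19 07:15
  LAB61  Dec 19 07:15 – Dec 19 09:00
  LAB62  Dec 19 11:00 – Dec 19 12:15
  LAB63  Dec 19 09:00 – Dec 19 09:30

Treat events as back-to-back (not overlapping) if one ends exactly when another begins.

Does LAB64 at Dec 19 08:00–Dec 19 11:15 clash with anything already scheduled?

Yes — it overlaps LAB61, LAB62, LAB63

LAB55: ends Dec 18 09:15 at or before LAB64 starts Dec 19 08:00 → clear.
LAB56: ends Dec 18 14:15 at or before LAB64 starts Dec 19 08:00 → clear.
LAB57: ends Dec 18 16:15 at or before LAB64 starts Dec 19 08:00 → clear.
LAB58: ends Dec 18 21:30 at or before LAB64 starts Dec 19 08:00 → clear.
LAB59: ends Dec 18 22:00 at or before LAB64 starts Dec 19 08:00 → clear.
LAB60: ends Dec 19 07:15 at or before LAB64 starts Dec 19 08:00 → clear.
LAB61: starts Dec 19 07:15 before LAB64 ends Dec 19 11:15, and ends Dec 19 09:00 after LAB64 starts Dec 19 08:00 → overlap.
LAB63: starts Dec 19 09:00 before LAB64 ends Dec 19 11:15, and ends Dec 19 09:30 after LAB64 starts Dec 19 08:00 → overlap.
LAB62: starts Dec 19 11:00 before LAB64 ends Dec 19 11:15, and ends Dec 19 12:15 after LAB64 starts Dec 19 08:00 → overlap.
LAB64 overlaps LAB61, LAB62, LAB63.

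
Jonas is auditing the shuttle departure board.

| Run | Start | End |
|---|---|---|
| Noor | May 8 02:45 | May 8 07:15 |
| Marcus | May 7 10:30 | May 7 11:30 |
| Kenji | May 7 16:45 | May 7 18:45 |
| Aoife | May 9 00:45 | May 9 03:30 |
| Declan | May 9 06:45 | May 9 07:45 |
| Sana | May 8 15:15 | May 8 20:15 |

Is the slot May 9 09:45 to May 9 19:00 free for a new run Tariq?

Marcus: ends May 7 11:30 at or before Tariq starts May 9 09:45 → clear.
Kenji: ends May 7 18:45 at or before Tariq starts May 9 09:45 → clear.
Noor: ends May 8 07:15 at or before Tariq starts May 9 09:45 → clear.
Sana: ends May 8 20:15 at or before Tariq starts May 9 09:45 → clear.
Aoife: ends May 9 03:30 at or before Tariq starts May 9 09:45 → clear.
Declan: ends May 9 07:45 at or before Tariq starts May 9 09:45 → clear.

Yes — the slot is free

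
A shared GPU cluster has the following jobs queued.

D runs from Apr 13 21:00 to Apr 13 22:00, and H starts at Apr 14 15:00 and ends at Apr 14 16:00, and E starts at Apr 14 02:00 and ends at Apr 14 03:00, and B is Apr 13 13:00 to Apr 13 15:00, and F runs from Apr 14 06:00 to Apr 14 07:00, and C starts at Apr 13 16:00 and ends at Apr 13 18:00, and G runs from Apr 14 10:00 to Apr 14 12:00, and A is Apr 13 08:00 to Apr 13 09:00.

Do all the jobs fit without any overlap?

Check each pair: they overlap iff neither finishes before the other starts.
Sorted by start: A, B, C, D, E, F, G, H.
B starts after A ends; A is clear from here.
C starts after B ends; B is clear from here.
D starts after C ends; C is clear from here.
E starts after D ends; D is clear from here.
F starts after E ends; E is clear from here.
G starts after F ends; F is clear from here.
H starts after G ends.
Every pair is clear; the schedule has no overlaps.

Yes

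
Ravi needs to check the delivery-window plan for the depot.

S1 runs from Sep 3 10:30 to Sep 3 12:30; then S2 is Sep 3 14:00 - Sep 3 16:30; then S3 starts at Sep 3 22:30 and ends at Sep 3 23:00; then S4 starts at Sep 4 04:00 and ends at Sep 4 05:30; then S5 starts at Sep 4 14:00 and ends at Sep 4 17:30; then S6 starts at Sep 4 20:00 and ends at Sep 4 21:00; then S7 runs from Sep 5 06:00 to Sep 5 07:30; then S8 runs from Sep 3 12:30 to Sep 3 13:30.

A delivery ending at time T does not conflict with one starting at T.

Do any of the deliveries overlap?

No

Two intervals overlap when each starts before the other ends.
Sorted by start: S1, S8, S2, S3, S4, S5, S6, S7.
S8 starts exactly when S1 ends (back-to-back, no overlap); S1 is clear from here.
S2 starts after S8 ends; S8 is clear from here.
S3 starts after S2 ends; S2 is clear from here.
S4 starts after S3 ends; S3 is clear from here.
S5 starts after S4 ends; S4 is clear from here.
S6 starts after S5 ends; S5 is clear from here.
S7 starts after S6 ends.
Every pair is clear; the schedule has no overlaps.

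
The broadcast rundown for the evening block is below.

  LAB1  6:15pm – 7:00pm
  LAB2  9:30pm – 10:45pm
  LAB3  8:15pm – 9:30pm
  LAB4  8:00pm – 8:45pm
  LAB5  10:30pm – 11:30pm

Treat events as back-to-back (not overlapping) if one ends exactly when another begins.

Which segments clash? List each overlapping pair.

LAB2 & LAB5, LAB3 & LAB4

Sorted by start: LAB1, LAB4, LAB3, LAB2, LAB5.
LAB4 starts after LAB1 ends, so LAB1 has no further overlaps.
LAB3 starts before LAB4 ends → LAB4 and LAB3 overlap.
LAB2 starts after LAB4 ends, so LAB4 has no further overlaps.
LAB2 starts exactly when LAB3 ends (back-to-back, no overlap), so LAB3 has no further overlaps.
LAB5 starts before LAB2 ends → LAB2 and LAB5 overlap.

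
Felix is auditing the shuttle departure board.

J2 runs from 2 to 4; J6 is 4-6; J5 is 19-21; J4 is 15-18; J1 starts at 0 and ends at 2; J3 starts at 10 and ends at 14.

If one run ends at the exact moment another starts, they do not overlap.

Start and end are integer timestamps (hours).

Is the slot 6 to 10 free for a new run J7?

J1: ends 2 at or before J7 starts 6 → clear.
J2: ends 4 at or before J7 starts 6 → clear.
J6: ends 6 at or before J7 starts 6 → clear.
J3: starts 10 at or after J7 ends 10 → clear.
J4: starts 15 at or after J7 ends 10 → clear.
J5: starts 19 at or after J7 ends 10 → clear.

Yes — the slot is free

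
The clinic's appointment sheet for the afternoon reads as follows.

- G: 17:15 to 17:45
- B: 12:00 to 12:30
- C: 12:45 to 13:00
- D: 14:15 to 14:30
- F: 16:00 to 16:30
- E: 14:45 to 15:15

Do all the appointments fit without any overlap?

Check each pair: they overlap iff neither finishes before the other starts.
Sorted by start: B, C, D, E, F, G.
C starts after B ends, so B has no further overlaps.
D starts after C ends, so C has no further overlaps.
E starts after D ends, so D has no further overlaps.
F starts after E ends, so E has no further overlaps.
G starts after F ends.
Every pair is clear; the schedule has no overlaps.

Yes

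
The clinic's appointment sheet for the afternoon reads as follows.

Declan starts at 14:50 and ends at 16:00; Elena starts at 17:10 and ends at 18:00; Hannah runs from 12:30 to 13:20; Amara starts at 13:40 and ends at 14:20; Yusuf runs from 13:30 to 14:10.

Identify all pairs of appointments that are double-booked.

Two intervals overlap when each starts before the other ends.
Sorted by start: Hannah, Yusuf, Amara, Declan, Elena.
Yusuf starts after Hannah ends, so Hannah has no further overlaps.
Amara starts before Yusuf ends → Yusuf and Amara overlap.
Declan starts after Yusuf ends, so Yusuf has no further overlaps.
Declan starts after Amara ends, so Amara has no further overlaps.
Elena starts after Declan ends.

Amara & Yusuf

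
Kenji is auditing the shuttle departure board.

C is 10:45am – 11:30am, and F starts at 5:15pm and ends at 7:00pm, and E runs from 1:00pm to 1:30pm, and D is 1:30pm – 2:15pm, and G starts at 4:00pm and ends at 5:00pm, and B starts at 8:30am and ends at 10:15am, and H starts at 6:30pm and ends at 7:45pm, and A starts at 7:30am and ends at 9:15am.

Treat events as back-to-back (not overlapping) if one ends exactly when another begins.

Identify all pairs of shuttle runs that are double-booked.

Sorted by start: A, B, C, E, D, G, F, H.
B starts before A ends → A and B overlap.
C starts after A ends — done with A.
C starts after B ends — done with B.
E starts after C ends — done with C.
D starts exactly when E ends (back-to-back, no overlap) — done with E.
G starts after D ends — done with D.
F starts after G ends — done with G.
H starts before F ends → F and H overlap.

A & B, F & H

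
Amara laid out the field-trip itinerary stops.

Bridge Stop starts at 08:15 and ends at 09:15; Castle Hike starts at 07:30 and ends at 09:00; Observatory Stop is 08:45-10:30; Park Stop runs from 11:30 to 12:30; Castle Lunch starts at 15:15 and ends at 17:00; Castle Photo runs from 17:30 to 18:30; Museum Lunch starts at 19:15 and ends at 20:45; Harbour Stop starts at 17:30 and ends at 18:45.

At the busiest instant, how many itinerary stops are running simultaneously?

Walk through starts and ends in time order (an end at T is processed before a start at T):
07:30 start Castle Hike → 1
08:15 start Bridge Stop → 2
08:45 start Observatory Stop → 3
09:00 end Castle Hike → 2
09:15 end Bridge Stop → 1
10:30 end Observatory Stop → 0
11:30 start Park Stop → 1
12:30 end Park Stop → 0
15:15 start Castle Lunch → 1
17:00 end Castle Lunch → 0
17:30 start Castle Photo → 1
17:30 start Harbour Stop → 2
18:30 end Castle Photo → 1
18:45 end Harbour Stop → 0
19:15 start Museum Lunch → 1
20:45 end Museum Lunch → 0
Peak is 3, at 08:45 (Bridge Stop, Castle Hike, Observatory Stop).

3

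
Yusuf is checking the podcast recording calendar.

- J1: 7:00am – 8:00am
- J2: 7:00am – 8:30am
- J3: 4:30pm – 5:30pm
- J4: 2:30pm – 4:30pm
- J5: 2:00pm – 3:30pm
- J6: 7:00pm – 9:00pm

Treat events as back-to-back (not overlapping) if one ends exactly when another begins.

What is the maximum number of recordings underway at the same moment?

2

Walk through starts and ends in time order (an end at T is processed before a start at T):
7:00am start J1 → 1
7:00am start J2 → 2
8:00am end J1 → 1
8:30am end J2 → 0
2:00pm start J5 → 1
2:30pm start J4 → 2
3:30pm end J5 → 1
4:30pm end J4 → 0
4:30pm start J3 → 1
5:30pm end J3 → 0
7:00pm start J6 → 1
9:00pm end J6 → 0
Peak is 2, at 7:00am (J1, J2).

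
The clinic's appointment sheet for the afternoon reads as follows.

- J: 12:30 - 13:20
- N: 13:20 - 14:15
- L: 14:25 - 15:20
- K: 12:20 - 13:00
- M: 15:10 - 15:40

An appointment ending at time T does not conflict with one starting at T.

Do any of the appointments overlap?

Sorted by start: K, J, N, L, M.
J starts before K ends → K and J overlap.
That's a conflict, so the schedule is not conflict-free.

Yes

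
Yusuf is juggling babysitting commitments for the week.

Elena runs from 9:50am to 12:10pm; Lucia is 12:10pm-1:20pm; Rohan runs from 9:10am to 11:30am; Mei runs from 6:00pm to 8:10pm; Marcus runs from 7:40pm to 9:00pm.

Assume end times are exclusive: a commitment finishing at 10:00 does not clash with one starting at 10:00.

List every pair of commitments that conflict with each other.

Sorted by start: Rohan, Elena, Lucia, Mei, Marcus.
Elena starts before Rohan ends → Rohan and Elena overlap.
Lucia starts after Rohan ends; Rohan is clear from here.
Lucia starts exactly when Elena ends (back-to-back, no overlap); Elena is clear from here.
Mei starts after Lucia ends; Lucia is clear from here.
Marcus starts before Mei ends → Mei and Marcus overlap.

Elena & Rohan, Marcus & Mei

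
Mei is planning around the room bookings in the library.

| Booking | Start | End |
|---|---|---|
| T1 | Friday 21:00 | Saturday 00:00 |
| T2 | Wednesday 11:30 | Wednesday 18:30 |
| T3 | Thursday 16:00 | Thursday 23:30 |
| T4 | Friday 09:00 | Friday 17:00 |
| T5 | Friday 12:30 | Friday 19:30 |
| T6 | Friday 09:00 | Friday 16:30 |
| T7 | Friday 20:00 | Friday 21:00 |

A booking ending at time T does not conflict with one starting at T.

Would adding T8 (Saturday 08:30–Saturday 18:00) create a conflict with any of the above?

T2: ends Wednesday 18:30 at or before T8 starts Saturday 08:30 → clear.
T3: ends Thursday 23:30 at or before T8 starts Saturday 08:30 → clear.
T4: ends Friday 17:00 at or before T8 starts Saturday 08:30 → clear.
T6: ends Friday 16:30 at or before T8 starts Saturday 08:30 → clear.
T5: ends Friday 19:30 at or before T8 starts Saturday 08:30 → clear.
T7: ends Friday 21:00 at or before T8 starts Saturday 08:30 → clear.
T1: ends Saturday 00:00 at or before T8 starts Saturday 08:30 → clear.

No — it doesn't clash with anything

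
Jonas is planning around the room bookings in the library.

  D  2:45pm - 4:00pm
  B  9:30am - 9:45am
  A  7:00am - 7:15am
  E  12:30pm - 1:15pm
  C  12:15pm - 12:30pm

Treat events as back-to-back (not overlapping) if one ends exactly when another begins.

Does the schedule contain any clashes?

Sorted by start: A, B, C, E, D.
B starts after A ends; A is clear from here.
C starts after B ends; B is clear from here.
E starts exactly when C ends (back-to-back, no overlap); C is clear from here.
D starts after E ends.
Every pair is clear; the schedule has no overlaps.

No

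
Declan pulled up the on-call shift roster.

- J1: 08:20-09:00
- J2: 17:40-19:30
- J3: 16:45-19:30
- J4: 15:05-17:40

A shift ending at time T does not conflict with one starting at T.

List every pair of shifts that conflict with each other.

J2 & J3, J3 & J4

Sorted by start: J1, J4, J3, J2.
J4 starts after J1 ends, so J1 has no further overlaps.
J3 starts before J4 ends → J4 and J3 overlap.
J2 starts exactly when J4 ends (back-to-back, no overlap).
J2 starts before J3 ends → J3 and J2 overlap.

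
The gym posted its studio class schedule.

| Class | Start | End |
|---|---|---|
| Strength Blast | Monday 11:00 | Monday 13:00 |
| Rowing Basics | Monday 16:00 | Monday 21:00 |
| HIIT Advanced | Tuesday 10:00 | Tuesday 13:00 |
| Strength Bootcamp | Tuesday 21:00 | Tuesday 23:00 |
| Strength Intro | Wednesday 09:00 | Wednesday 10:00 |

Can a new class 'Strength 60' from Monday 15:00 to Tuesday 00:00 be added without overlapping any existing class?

Strength Blast: ends Monday 13:00 at or before Strength 60 starts Monday 15:00 → clear.
Rowing Basics: starts Monday 16:00 before Strength 60 ends Tuesday 00:00, and ends Monday 21:00 after Strength 60 starts Monday 15:00 → overlap.
HIIT Advanced: starts Tuesday 10:00 at or after Strength 60 ends Tuesday 00:00 → clear.
Strength Bootcamp: starts Tuesday 21:00 at or after Strength 60 ends Tuesday 00:00 → clear.
Strength Intro: starts Wednesday 09:00 at or after Strength 60 ends Tuesday 00:00 → clear.
Strength 60 overlaps Rowing Basics.

No — it overlaps Rowing Basics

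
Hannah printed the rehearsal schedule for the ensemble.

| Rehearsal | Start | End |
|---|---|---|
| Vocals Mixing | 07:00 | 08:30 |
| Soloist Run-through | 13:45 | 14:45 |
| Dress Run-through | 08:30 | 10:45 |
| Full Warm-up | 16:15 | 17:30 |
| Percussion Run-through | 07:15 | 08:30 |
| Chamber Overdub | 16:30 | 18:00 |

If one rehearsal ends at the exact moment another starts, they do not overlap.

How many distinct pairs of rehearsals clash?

Sorted by start: Vocals Mixing, Percussion Run-through, Dress Run-through, Soloist Run-through, Full Warm-up, Chamber Overdub.
Percussion Run-through starts before Vocals Mixing ends → Vocals Mixing and Percussion Run-through overlap.
Dress Run-through starts exactly when Vocals Mixing ends (back-to-back, no overlap); Vocals Mixing is clear from here.
Dress Run-through starts exactly when Percussion Run-through ends (back-to-back, no overlap); Percussion Run-through is clear from here.
Soloist Run-through starts after Dress Run-through ends; Dress Run-through is clear from here.
Full Warm-up starts after Soloist Run-through ends; Soloist Run-through is clear from here.
Chamber Overdub starts before Full Warm-up ends → Full Warm-up and Chamber Overdub overlap.
Overlapping pairs: Chamber Overdub & Full Warm-up, Percussion Run-through & Vocals Mixing — 2 in total.

2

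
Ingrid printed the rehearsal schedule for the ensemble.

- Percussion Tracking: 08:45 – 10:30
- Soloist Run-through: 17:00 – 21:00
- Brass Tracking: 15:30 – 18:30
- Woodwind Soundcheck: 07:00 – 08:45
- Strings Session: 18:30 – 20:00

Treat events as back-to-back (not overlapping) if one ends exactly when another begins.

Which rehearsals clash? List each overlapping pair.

Two intervals overlap when each starts before the other ends.
Sorted by start: Woodwind Soundcheck, Percussion Tracking, Brass Tracking, Soloist Run-through, Strings Session.
Percussion Tracking starts exactly when Woodwind Soundcheck ends (back-to-back, no overlap); Woodwind Soundcheck is clear from here.
Brass Tracking starts after Percussion Tracking ends; Percussion Tracking is clear from here.
Soloist Run-through starts before Brass Tracking ends → Brass Tracking and Soloist Run-through overlap.
Strings Session starts exactly when Brass Tracking ends (back-to-back, no overlap).
Strings Session starts before Soloist Run-through ends → Soloist Run-through and Strings Session overlap.

Brass Tracking & Soloist Run-through, Soloist Run-through & Strings Session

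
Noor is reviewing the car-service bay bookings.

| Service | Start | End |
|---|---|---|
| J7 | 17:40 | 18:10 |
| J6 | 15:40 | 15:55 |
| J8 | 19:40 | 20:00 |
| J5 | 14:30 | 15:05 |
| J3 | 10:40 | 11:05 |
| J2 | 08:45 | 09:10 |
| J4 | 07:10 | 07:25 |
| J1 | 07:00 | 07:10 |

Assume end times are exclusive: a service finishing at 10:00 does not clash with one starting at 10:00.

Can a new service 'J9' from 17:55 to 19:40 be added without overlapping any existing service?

J1: ends 07:10 at or before J9 starts 17:55 → clear.
J4: ends 07:25 at or before J9 starts 17:55 → clear.
J2: ends 09:10 at or before J9 starts 17:55 → clear.
J3: ends 11:05 at or before J9 starts 17:55 → clear.
J5: ends 15:05 at or before J9 starts 17:55 → clear.
J6: ends 15:55 at or before J9 starts 17:55 → clear.
J7: starts 17:40 before J9 ends 19:40, and ends 18:10 after J9 starts 17:55 → overlap.
J8: starts 19:40 at or after J9 ends 19:40 → clear.
J9 overlaps J7.

No — it overlaps J7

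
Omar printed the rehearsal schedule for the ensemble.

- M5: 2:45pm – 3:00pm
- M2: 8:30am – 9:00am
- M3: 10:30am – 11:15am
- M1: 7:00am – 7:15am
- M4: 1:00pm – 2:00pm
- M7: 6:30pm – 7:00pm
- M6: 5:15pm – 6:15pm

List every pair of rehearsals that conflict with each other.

Sorted by start: M1, M2, M3, M4, M5, M6, M7.
M2 starts after M1 ends; M1 is clear from here.
M3 starts after M2 ends; M2 is clear from here.
M4 starts after M3 ends; M3 is clear from here.
M5 starts after M4 ends; M4 is clear from here.
M6 starts after M5 ends; M5 is clear from here.
M7 starts after M6 ends.

none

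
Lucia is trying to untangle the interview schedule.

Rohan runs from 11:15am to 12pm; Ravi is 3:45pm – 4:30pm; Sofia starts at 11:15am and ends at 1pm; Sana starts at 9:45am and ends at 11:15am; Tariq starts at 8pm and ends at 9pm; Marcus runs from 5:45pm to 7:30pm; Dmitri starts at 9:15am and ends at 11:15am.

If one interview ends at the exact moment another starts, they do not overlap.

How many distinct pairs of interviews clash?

Sorted by start: Dmitri, Sana, Rohan, Sofia, Ravi, Marcus, Tariq.
Sana starts before Dmitri ends → Dmitri and Sana overlap.
Rohan starts exactly when Dmitri ends (back-to-back, no overlap), so nothing later overlaps Dmitri either.
Rohan starts exactly when Sana ends (back-to-back, no overlap), so nothing later overlaps Sana either.
Sofia starts before Rohan ends → Rohan and Sofia overlap.
Ravi starts after Rohan ends, so nothing later overlaps Rohan either.
Ravi starts after Sofia ends, so nothing later overlaps Sofia either.
Marcus starts after Ravi ends, so nothing later overlaps Ravi either.
Tariq starts after Marcus ends.
Overlapping pairs: Dmitri & Sana, Rohan & Sofia — 2 in total.

2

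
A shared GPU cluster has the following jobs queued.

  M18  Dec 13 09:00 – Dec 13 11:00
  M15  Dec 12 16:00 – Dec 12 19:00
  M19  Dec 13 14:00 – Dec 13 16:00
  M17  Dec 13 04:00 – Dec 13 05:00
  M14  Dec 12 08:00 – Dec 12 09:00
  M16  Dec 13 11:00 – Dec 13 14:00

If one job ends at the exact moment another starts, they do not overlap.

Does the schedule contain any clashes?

Check each pair: they overlap iff neither finishes before the other starts.
Sorted by start: M14, M15, M17, M18, M16, M19.
M15 starts after M14 ends, so nothing later overlaps M14 either.
M17 starts after M15 ends, so nothing later overlaps M15 either.
M18 starts after M17 ends, so nothing later overlaps M17 either.
M16 starts exactly when M18 ends (back-to-back, no overlap), so nothing later overlaps M18 either.
M19 starts exactly when M16 ends (back-to-back, no overlap).
Every pair is clear; the schedule has no overlaps.

No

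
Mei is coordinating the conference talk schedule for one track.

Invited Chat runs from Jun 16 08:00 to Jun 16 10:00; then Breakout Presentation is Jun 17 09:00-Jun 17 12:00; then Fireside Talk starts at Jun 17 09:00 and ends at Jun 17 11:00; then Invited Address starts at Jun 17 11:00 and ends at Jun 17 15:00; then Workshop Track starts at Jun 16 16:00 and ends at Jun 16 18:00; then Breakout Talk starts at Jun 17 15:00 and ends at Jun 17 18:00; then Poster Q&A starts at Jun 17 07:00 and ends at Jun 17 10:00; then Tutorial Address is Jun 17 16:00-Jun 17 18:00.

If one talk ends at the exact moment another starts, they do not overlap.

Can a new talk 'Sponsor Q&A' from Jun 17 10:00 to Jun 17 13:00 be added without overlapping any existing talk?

No — it overlaps Breakout Presentation, Fireside Talk, Invited Address

Invited Chat: ends Jun 16 10:00 at or before Sponsor Q&A starts Jun 17 10:00 → clear.
Workshop Track: ends Jun 16 18:00 at or before Sponsor Q&A starts Jun 17 10:00 → clear.
Poster Q&A: ends Jun 17 10:00 at or before Sponsor Q&A starts Jun 17 10:00 → clear.
Breakout Presentation: starts Jun 17 09:00 before Sponsor Q&A ends Jun 17 13:00, and ends Jun 17 12:00 after Sponsor Q&A starts Jun 17 10:00 → overlap.
Fireside Talk: starts Jun 17 09:00 before Sponsor Q&A ends Jun 17 13:00, and ends Jun 17 11:00 after Sponsor Q&A starts Jun 17 10:00 → overlap.
Invited Address: starts Jun 17 11:00 before Sponsor Q&A ends Jun 17 13:00, and ends Jun 17 15:00 after Sponsor Q&A starts Jun 17 10:00 → overlap.
Breakout Talk: starts Jun 17 15:00 at or after Sponsor Q&A ends Jun 17 13:00 → clear.
Tutorial Address: starts Jun 17 16:00 at or after Sponsor Q&A ends Jun 17 13:00 → clear.
Sponsor Q&A overlaps Invited Address, Breakout Presentation, Fireside Talk.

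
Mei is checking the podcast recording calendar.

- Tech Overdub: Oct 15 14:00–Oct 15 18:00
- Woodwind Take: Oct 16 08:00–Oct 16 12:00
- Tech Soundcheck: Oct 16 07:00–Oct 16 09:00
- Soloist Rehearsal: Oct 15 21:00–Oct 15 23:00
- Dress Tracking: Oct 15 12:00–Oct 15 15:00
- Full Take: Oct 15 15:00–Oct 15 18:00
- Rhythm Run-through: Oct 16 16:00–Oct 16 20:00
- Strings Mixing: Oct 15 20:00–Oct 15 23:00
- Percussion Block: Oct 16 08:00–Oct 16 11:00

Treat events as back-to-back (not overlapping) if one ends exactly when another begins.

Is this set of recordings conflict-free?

Two intervals overlap when each starts before the other ends.
Sorted by start: Dress Tracking, Tech Overdub, Full Take, Strings Mixing, Soloist Rehearsal, Tech Soundcheck, Percussion Block, Woodwind Take, Rhythm Run-through.
Tech Overdub starts before Dress Tracking ends → Dress Tracking and Tech Overdub overlap.
That's a conflict, so the schedule is not conflict-free.

No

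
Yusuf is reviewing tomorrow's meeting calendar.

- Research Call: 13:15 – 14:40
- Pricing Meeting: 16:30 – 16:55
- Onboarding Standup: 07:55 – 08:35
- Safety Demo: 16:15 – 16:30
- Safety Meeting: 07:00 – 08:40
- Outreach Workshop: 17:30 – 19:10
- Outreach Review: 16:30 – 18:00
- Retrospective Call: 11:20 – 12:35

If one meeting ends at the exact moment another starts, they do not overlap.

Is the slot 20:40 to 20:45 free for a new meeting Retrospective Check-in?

Yes — the slot is free

Safety Meeting: ends 08:40 at or before Retrospective Check-in starts 20:40 → clear.
Onboarding Standup: ends 08:35 at or before Retrospective Check-in starts 20:40 → clear.
Retrospective Call: ends 12:35 at or before Retrospective Check-in starts 20:40 → clear.
Research Call: ends 14:40 at or before Retrospective Check-in starts 20:40 → clear.
Safety Demo: ends 16:30 at or before Retrospective Check-in starts 20:40 → clear.
Outreach Review: ends 18:00 at or before Retrospective Check-in starts 20:40 → clear.
Pricing Meeting: ends 16:55 at or before Retrospective Check-in starts 20:40 → clear.
Outreach Workshop: ends 19:10 at or before Retrospective Check-in starts 20:40 → clear.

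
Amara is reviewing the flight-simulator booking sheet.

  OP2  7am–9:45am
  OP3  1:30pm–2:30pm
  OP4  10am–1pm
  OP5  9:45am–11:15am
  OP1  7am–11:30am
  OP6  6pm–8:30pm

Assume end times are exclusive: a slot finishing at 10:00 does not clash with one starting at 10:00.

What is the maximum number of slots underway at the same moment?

3

Walk through starts and ends in time order (an end at T is processed before a start at T):
7am start OP1 → 1
7am start OP2 → 2
9:45am end OP2 → 1
9:45am start OP5 → 2
10am start OP4 → 3
11:15am end OP5 → 2
11:30am end OP1 → 1
1pm end OP4 → 0
1:30pm start OP3 → 1
2:30pm end OP3 → 0
6pm start OP6 → 1
8:30pm end OP6 → 0
Peak is 3, at 10am (OP1, OP4, OP5).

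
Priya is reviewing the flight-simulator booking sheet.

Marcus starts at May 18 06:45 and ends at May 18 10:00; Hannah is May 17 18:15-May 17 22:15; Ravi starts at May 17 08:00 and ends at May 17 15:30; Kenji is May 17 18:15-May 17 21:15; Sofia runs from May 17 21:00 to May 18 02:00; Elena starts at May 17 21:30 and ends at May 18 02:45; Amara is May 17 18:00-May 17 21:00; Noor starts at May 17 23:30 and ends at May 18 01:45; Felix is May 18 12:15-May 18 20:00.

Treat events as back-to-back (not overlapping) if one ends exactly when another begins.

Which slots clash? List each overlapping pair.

Sorted by start: Ravi, Amara, Kenji, Hannah, Sofia, Elena, Noor, Marcus, Felix.
Amara starts after Ravi ends; Ravi is clear from here.
Kenji starts before Amara ends → Amara and Kenji overlap.
Hannah starts before Amara ends → Amara and Hannah overlap.
Sofia starts exactly when Amara ends (back-to-back, no overlap); Amara is clear from here.
Hannah starts before Kenji ends → Kenji and Hannah overlap.
Sofia starts before Kenji ends → Kenji and Sofia overlap.
Elena starts after Kenji ends; Kenji is clear from here.
Sofia starts before Hannah ends → Hannah and Sofia overlap.
Elena starts before Hannah ends → Hannah and Elena overlap.
Noor starts after Hannah ends; Hannah is clear from here.
Elena starts before Sofia ends → Sofia and Elena overlap.
Noor starts before Sofia ends → Sofia and Noor overlap.
Marcus starts after Sofia ends; Sofia is clear from here.
Noor starts before Elena ends → Elena and Noor overlap.
Marcus starts after Elena ends; Elena is clear from here.
Marcus starts after Noor ends; Noor is clear from here.
Felix starts after Marcus ends.

Amara & Hannah, Amara & Kenji, Elena & Hannah, Elena & Noor, Elena & Sofia, Hannah & Kenji, Hannah & Sofia, Kenji & Sofia, Noor & Sofia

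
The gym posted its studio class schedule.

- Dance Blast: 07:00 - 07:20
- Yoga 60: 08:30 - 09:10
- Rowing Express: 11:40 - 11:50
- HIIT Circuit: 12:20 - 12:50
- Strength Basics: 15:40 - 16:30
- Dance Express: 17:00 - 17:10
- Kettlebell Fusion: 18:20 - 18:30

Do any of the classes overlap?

Sorted by start: Dance Blast, Yoga 60, Rowing Express, HIIT Circuit, Strength Basics, Dance Express, Kettlebell Fusion.
Yoga 60 starts after Dance Blast ends, so nothing later overlaps Dance Blast either.
Rowing Express starts after Yoga 60 ends, so nothing later overlaps Yoga 60 either.
HIIT Circuit starts after Rowing Express ends, so nothing later overlaps Rowing Express either.
Strength Basics starts after HIIT Circuit ends, so nothing later overlaps HIIT Circuit either.
Dance Express starts after Strength Basics ends, so nothing later overlaps Strength Basics either.
Kettlebell Fusion starts after Dance Express ends.
Every pair is clear; the schedule has no overlaps.

No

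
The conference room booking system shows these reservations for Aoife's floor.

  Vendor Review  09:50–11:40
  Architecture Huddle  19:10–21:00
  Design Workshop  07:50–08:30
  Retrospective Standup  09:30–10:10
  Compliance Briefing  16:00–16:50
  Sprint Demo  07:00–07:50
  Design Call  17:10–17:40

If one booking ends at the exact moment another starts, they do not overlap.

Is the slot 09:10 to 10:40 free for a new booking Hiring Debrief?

No — it overlaps Retrospective Standup, Vendor Review

Sprint Demo: ends 07:50 at or before Hiring Debrief starts 09:10 → clear.
Design Workshop: ends 08:30 at or before Hiring Debrief starts 09:10 → clear.
Retrospective Standup: starts 09:30 before Hiring Debrief ends 10:40, and ends 10:10 after Hiring Debrief starts 09:10 → overlap.
Vendor Review: starts 09:50 before Hiring Debrief ends 10:40, and ends 11:40 after Hiring Debrief starts 09:10 → overlap.
Compliance Briefing: starts 16:00 at or after Hiring Debrief ends 10:40 → clear.
Design Call: starts 17:10 at or after Hiring Debrief ends 10:40 → clear.
Architecture Huddle: starts 19:10 at or after Hiring Debrief ends 10:40 → clear.
Hiring Debrief overlaps Vendor Review, Retrospective Standup.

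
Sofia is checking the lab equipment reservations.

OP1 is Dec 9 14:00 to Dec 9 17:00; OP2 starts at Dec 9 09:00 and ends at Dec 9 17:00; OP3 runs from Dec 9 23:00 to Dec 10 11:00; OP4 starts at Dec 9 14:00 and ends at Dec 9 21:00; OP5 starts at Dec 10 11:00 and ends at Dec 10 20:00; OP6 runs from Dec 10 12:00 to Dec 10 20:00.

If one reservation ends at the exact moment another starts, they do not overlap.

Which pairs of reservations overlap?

Sorted by start: OP2, OP1, OP4, OP3, OP5, OP6.
OP1 starts before OP2 ends → OP2 and OP1 overlap.
OP4 starts before OP2 ends → OP2 and OP4 overlap.
OP3 starts after OP2 ends — done with OP2.
OP4 starts before OP1 ends → OP1 and OP4 overlap.
OP3 starts after OP1 ends — done with OP1.
OP3 starts after OP4 ends — done with OP4.
OP5 starts exactly when OP3 ends (back-to-back, no overlap) — done with OP3.
OP6 starts before OP5 ends → OP5 and OP6 overlap.

OP1 & OP2, OP1 & OP4, OP2 & OP4, OP5 & OP6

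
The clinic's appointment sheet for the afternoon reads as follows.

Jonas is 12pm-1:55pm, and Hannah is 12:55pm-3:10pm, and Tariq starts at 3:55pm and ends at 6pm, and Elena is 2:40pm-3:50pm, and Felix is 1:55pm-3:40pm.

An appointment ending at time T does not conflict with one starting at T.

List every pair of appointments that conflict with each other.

Sorted by start: Jonas, Hannah, Felix, Elena, Tariq.
Hannah starts before Jonas ends → Jonas and Hannah overlap.
Felix starts exactly when Jonas ends (back-to-back, no overlap), so Jonas has no further overlaps.
Felix starts before Hannah ends → Hannah and Felix overlap.
Elena starts before Hannah ends → Hannah and Elena overlap.
Tariq starts after Hannah ends.
Elena starts before Felix ends → Felix and Elena overlap.
Tariq starts after Felix ends.
Tariq starts after Elena ends.

Elena & Felix, Elena & Hannah, Felix & Hannah, Hannah & Jonas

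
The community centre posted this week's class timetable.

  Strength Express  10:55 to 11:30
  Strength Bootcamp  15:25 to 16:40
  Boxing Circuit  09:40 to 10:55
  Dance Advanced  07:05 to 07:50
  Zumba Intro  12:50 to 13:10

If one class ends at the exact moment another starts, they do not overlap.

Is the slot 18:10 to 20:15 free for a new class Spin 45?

Yes — the slot is free

Dance Advanced: ends 07:50 at or before Spin 45 starts 18:10 → clear.
Boxing Circuit: ends 10:55 at or before Spin 45 starts 18:10 → clear.
Strength Express: ends 11:30 at or before Spin 45 starts 18:10 → clear.
Zumba Intro: ends 13:10 at or before Spin 45 starts 18:10 → clear.
Strength Bootcamp: ends 16:40 at or before Spin 45 starts 18:10 → clear.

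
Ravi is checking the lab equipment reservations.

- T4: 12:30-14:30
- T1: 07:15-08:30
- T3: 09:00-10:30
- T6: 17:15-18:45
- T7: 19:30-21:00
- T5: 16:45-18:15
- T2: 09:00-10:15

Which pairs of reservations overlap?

T2 & T3, T5 & T6

Sorted by start: T1, T2, T3, T4, T5, T6, T7.
T2 starts after T1 ends — done with T1.
T3 starts before T2 ends → T2 and T3 overlap.
T4 starts after T2 ends — done with T2.
T4 starts after T3 ends — done with T3.
T5 starts after T4 ends — done with T4.
T6 starts before T5 ends → T5 and T6 overlap.
T7 starts after T5 ends.
T7 starts after T6 ends.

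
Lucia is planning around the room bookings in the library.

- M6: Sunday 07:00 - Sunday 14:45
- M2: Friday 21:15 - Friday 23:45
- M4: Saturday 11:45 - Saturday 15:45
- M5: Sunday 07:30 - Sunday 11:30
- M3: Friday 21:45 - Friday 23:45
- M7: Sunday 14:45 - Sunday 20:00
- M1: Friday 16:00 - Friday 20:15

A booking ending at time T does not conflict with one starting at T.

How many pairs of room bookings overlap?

2

Sorted by start: M1, M2, M3, M4, M6, M5, M7.
M2 starts after M1 ends; M1 is clear from here.
M3 starts before M2 ends → M2 and M3 overlap.
M4 starts after M2 ends; M2 is clear from here.
M4 starts after M3 ends; M3 is clear from here.
M6 starts after M4 ends; M4 is clear from here.
M5 starts before M6 ends → M6 and M5 overlap.
M7 starts exactly when M6 ends (back-to-back, no overlap).
M7 starts after M5 ends.
Overlapping pairs: M2 & M3, M5 & M6 — 2 in total.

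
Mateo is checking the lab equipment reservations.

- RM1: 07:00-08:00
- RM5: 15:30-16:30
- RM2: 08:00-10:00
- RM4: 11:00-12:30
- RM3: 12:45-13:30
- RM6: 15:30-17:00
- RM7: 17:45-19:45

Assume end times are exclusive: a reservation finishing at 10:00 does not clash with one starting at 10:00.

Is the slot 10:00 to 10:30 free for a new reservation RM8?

RM1: ends 08:00 at or before RM8 starts 10:00 → clear.
RM2: ends 10:00 at or before RM8 starts 10:00 → clear.
RM4: starts 11:00 at or after RM8 ends 10:30 → clear.
RM3: starts 12:45 at or after RM8 ends 10:30 → clear.
RM5: starts 15:30 at or after RM8 ends 10:30 → clear.
RM6: starts 15:30 at or after RM8 ends 10:30 → clear.
RM7: starts 17:45 at or after RM8 ends 10:30 → clear.

Yes — the slot is free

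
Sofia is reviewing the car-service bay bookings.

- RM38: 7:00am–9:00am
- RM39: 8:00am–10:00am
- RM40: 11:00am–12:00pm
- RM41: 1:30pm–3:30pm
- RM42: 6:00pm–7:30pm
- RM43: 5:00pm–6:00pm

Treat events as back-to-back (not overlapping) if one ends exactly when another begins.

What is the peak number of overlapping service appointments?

2

Walk through starts and ends in time order (an end at T is processed before a start at T):
7:00am start RM38 → 1
8:00am start RM39 → 2
9:00am end RM38 → 1
10:00am end RM39 → 0
11:00am start RM40 → 1
12:00pm end RM40 → 0
1:30pm start RM41 → 1
3:30pm end RM41 → 0
5:00pm start RM43 → 1
6:00pm end RM43 → 0
6:00pm start RM42 → 1
7:30pm end RM42 → 0
Peak is 2, at 8:00am (RM38, RM39).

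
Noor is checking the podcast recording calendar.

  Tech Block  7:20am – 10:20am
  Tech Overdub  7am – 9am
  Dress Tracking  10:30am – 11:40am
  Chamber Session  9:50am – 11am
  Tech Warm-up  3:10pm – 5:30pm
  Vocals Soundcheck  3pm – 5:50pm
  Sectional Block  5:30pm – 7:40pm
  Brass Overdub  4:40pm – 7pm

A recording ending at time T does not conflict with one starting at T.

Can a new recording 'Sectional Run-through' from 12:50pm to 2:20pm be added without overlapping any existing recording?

Yes — the slot is free

Tech Overdub: ends 9am at or before Sectional Run-through starts 12:50pm → clear.
Tech Block: ends 10:20am at or before Sectional Run-through starts 12:50pm → clear.
Chamber Session: ends 11am at or before Sectional Run-through starts 12:50pm → clear.
Dress Tracking: ends 11:40am at or before Sectional Run-through starts 12:50pm → clear.
Vocals Soundcheck: starts 3pm at or after Sectional Run-through ends 2:20pm → clear.
Tech Warm-up: starts 3:10pm at or after Sectional Run-through ends 2:20pm → clear.
Brass Overdub: starts 4:40pm at or after Sectional Run-through ends 2:20pm → clear.
Sectional Block: starts 5:30pm at or after Sectional Run-through ends 2:20pm → clear.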